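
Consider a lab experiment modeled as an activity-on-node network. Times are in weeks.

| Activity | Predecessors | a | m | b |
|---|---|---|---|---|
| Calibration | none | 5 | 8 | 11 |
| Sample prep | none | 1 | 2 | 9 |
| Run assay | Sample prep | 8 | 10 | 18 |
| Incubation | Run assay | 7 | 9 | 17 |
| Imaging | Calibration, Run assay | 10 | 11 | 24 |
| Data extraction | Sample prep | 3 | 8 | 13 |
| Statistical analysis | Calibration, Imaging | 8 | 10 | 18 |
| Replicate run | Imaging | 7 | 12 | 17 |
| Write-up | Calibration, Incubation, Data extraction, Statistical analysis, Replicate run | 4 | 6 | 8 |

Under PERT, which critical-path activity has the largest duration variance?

Imaging

te_Calibration = (5 + 4·8 + 11)/6 = 48/6 = 8; σ²_Calibration = ((11−5)/6)² = 1.000
te_Sample prep = (1 + 4·2 + 9)/6 = 18/6 = 3; σ²_Sample prep = ((9−1)/6)² = 1.778
te_Run assay = (8 + 4·10 + 18)/6 = 66/6 = 11; σ²_Run assay = ((18−8)/6)² = 2.778
te_Incubation = (7 + 4·9 + 17)/6 = 60/6 = 10; σ²_Incubation = ((17−7)/6)² = 2.778
te_Imaging = (10 + 4·11 + 24)/6 = 78/6 = 13; σ²_Imaging = ((24−10)/6)² = 5.444
te_Data extraction = (3 + 4·8 + 13)/6 = 48/6 = 8; σ²_Data extraction = ((13−3)/6)² = 2.778
te_Statistical analysis = (8 + 4·10 + 18)/6 = 66/6 = 11; σ²_Statistical analysis = ((18−8)/6)² = 2.778
te_Replicate run = (7 + 4·12 + 17)/6 = 72/6 = 12; σ²_Replicate run = ((17−7)/6)² = 2.778
te_Write-up = (4 + 4·6 + 8)/6 = 36/6 = 6; σ²_Write-up = ((8−4)/6)² = 0.444

Forward pass:
ES_Calibration = 0; EF_Calibration = 8
ES_Sample prep = 0; EF_Sample prep = 3
ES_Run assay = 3; EF_Run assay = 3+11 = 14
ES_Incubation = 14; EF_Incubation = 14+10 = 24
ES_Imaging = max(EF_Calibration=8, EF_Run assay=14) = 14; EF_Imaging = 14+13 = 27
ES_Data extraction = 3; EF_Data extraction = 3+8 = 11
ES_Statistical analysis = max(EF_Calibration=8, EF_Imaging=27) = 27; EF_Statistical analysis = 27+11 = 38
ES_Replicate run = 27; EF_Replicate run = 27+12 = 39
ES_Write-up = max(EF_Calibration=8, EF_Incubation=24, EF_Data extraction=11, EF_Statistical analysis=38, EF_Replicate run=39) = 39; EF_Write-up = 39+6 = 45
Expected project duration μ = 45 weeks. Critical path: Sample prep → Run assay → Imaging → Replicate run → Write-up.

Variances on critical path: σ²_Sample prep=1.778, σ²_Run assay=2.778, σ²_Imaging=5.444, σ²_Replicate run=2.778, σ²_Write-up=0.444.
Largest is σ²_Imaging = 5.444.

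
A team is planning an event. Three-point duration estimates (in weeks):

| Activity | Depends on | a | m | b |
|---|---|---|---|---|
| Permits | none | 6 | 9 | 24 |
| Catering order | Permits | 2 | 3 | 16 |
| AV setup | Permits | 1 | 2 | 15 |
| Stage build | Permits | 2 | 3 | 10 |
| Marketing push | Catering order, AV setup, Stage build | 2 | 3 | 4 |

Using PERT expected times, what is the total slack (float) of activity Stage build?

te_Permits = (6 + 4·9 + 24)/6 = 66/6 = 11
te_Catering order = (2 + 4·3 + 16)/6 = 30/6 = 5
te_AV setup = (1 + 4·2 + 15)/6 = 24/6 = 4
te_Stage build = (2 + 4·3 + 10)/6 = 24/6 = 4
te_Marketing push = (2 + 4·3 + 4)/6 = 18/6 = 3

Forward pass:
ES_Permits = 0; EF_Permits = 11
ES_Catering order = 11; EF_Catering order = 11+5 = 16
ES_AV setup = 11; EF_AV setup = 11+4 = 15
ES_Stage build = 11; EF_Stage build = 11+4 = 15
ES_Marketing push = max(EF_Catering order=16, EF_AV setup=15, EF_Stage build=15) = 16; EF_Marketing push = 16+3 = 19
Expected project duration μ = 19 weeks. Critical path: Permits → Catering order → Marketing push.

Backward pass:
LF_Marketing push = 19; LS_Marketing push = 19−3 = 16
LF_Stage build = LS_Marketing push = 16; LS_Stage build = 16−4 = 12
LF_AV setup = LS_Marketing push = 16; LS_AV setup = 16−4 = 12
LF_Catering order = LS_Marketing push = 16; LS_Catering order = 16−5 = 11
LF_Permits = min(LS_Catering order=11, LS_AV setup=12, LS_Stage build=12) = 11; LS_Permits = 11−11 = 0
Slack_Stage build = LS_Stage build − ES_Stage build = 12 − 11 = 1

1 weeks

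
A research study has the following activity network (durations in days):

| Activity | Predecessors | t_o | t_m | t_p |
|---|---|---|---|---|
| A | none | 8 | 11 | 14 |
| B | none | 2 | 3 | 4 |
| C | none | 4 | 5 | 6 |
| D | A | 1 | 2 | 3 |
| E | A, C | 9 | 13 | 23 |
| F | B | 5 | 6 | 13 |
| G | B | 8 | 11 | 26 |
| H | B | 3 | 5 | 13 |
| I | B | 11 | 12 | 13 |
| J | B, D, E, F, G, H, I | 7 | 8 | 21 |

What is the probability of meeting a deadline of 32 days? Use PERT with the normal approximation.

0.192

te_A = (8 + 4·11 + 14)/6 = 66/6 = 11; σ²_A = ((14−8)/6)² = 1.000
te_B = (2 + 4·3 + 4)/6 = 18/6 = 3; σ²_B = ((4−2)/6)² = 0.111
te_C = (4 + 4·5 + 6)/6 = 30/6 = 5; σ²_C = ((6−4)/6)² = 0.111
te_D = (1 + 4·2 + 3)/6 = 12/6 = 2; σ²_D = ((3−1)/6)² = 0.111
te_E = (9 + 4·13 + 23)/6 = 84/6 = 14; σ²_E = ((23−9)/6)² = 5.444
te_F = (5 + 4·6 + 13)/6 = 42/6 = 7; σ²_F = ((13−5)/6)² = 1.778
te_G = (8 + 4·11 + 26)/6 = 78/6 = 13; σ²_G = ((26−8)/6)² = 9.000
te_H = (3 + 4·5 + 13)/6 = 36/6 = 6; σ²_H = ((13−3)/6)² = 2.778
te_I = (11 + 4·12 + 13)/6 = 72/6 = 12; σ²_I = ((13−11)/6)² = 0.111
te_J = (7 + 4·8 + 21)/6 = 60/6 = 10; σ²_J = ((21−7)/6)² = 5.444

Forward pass:
ES_A = 0; EF_A = 11
ES_B = 0; EF_B = 3
ES_C = 0; EF_C = 5
ES_D = 11; EF_D = 11+2 = 13
ES_E = max(EF_A=11, EF_C=5) = 11; EF_E = 11+14 = 25
ES_F = 3; EF_F = 3+7 = 10
ES_G = 3; EF_G = 3+13 = 16
ES_H = 3; EF_H = 3+6 = 9
ES_I = 3; EF_I = 3+12 = 15
ES_J = max(EF_B=3, EF_D=13, EF_E=25, EF_F=10, EF_G=16, EF_H=9, EF_I=15) = 25; EF_J = 25+10 = 35
Expected project duration μ = 35 days. Critical path: A → E → J.

Variance along critical path = 1.000 + 5.444 + 5.444 = 11.889; σ = √11.889 = 3.448 days.
Z = (32 − 35) / 3.448 = -0.870
P(T ≤ 32) = Φ(-0.870) ≈ 0.192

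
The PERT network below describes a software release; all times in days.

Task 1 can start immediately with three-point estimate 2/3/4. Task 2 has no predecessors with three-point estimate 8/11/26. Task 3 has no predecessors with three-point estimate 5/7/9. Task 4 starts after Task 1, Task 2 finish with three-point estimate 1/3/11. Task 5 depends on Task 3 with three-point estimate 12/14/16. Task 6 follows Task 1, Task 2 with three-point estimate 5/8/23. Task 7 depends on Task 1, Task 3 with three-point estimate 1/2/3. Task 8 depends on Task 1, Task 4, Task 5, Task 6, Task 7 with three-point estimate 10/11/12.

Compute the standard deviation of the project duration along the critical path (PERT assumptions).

te_Task 1 = (2 + 4·3 + 4)/6 = 18/6 = 3; σ²_Task 1 = ((4−2)/6)² = 0.111
te_Task 2 = (8 + 4·11 + 26)/6 = 78/6 = 13; σ²_Task 2 = ((26−8)/6)² = 9.000
te_Task 3 = (5 + 4·7 + 9)/6 = 42/6 = 7; σ²_Task 3 = ((9−5)/6)² = 0.444
te_Task 4 = (1 + 4·3 + 11)/6 = 24/6 = 4; σ²_Task 4 = ((11−1)/6)² = 2.778
te_Task 5 = (12 + 4·14 + 16)/6 = 84/6 = 14; σ²_Task 5 = ((16−12)/6)² = 0.444
te_Task 6 = (5 + 4·8 + 23)/6 = 60/6 = 10; σ²_Task 6 = ((23−5)/6)² = 9.000
te_Task 7 = (1 + 4·2 + 3)/6 = 12/6 = 2; σ²_Task 7 = ((3−1)/6)² = 0.111
te_Task 8 = (10 + 4·11 + 12)/6 = 66/6 = 11; σ²_Task 8 = ((12−10)/6)² = 0.111

Forward pass:
ES_Task 1 = 0; EF_Task 1 = 3
ES_Task 2 = 0; EF_Task 2 = 13
ES_Task 3 = 0; EF_Task 3 = 7
ES_Task 4 = max(EF_Task 1=3, EF_Task 2=13) = 13; EF_Task 4 = 13+4 = 17
ES_Task 5 = 7; EF_Task 5 = 7+14 = 21
ES_Task 6 = max(EF_Task 1=3, EF_Task 2=13) = 13; EF_Task 6 = 13+10 = 23
ES_Task 7 = max(EF_Task 1=3, EF_Task 3=7) = 7; EF_Task 7 = 7+2 = 9
ES_Task 8 = max(EF_Task 1=3, EF_Task 4=17, EF_Task 5=21, EF_Task 6=23, EF_Task 7=9) = 23; EF_Task 8 = 23+11 = 34
Expected project duration μ = 34 days. Critical path: Task 2 → Task 6 → Task 8.

Variance along critical path = 9.000 + 9.000 + 0.111 = 18.111
σ = √18.111 = 4.256 days

4.26 days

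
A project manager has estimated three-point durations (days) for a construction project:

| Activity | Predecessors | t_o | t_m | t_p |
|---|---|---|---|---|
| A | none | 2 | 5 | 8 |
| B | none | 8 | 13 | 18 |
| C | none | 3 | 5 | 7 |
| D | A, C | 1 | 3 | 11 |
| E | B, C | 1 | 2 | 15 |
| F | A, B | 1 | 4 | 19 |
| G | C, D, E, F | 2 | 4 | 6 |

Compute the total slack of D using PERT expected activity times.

te_A = (2 + 4·5 + 8)/6 = 30/6 = 5
te_B = (8 + 4·13 + 18)/6 = 78/6 = 13
te_C = (3 + 4·5 + 7)/6 = 30/6 = 5
te_D = (1 + 4·3 + 11)/6 = 24/6 = 4
te_E = (1 + 4·2 + 15)/6 = 24/6 = 4
te_F = (1 + 4·4 + 19)/6 = 36/6 = 6
te_G = (2 + 4·4 + 6)/6 = 24/6 = 4

Forward pass:
ES_A = 0; EF_A = 5
ES_B = 0; EF_B = 13
ES_C = 0; EF_C = 5
ES_D = max(EF_A=5, EF_C=5) = 5; EF_D = 5+4 = 9
ES_E = max(EF_B=13, EF_C=5) = 13; EF_E = 13+4 = 17
ES_F = max(EF_A=5, EF_B=13) = 13; EF_F = 13+6 = 19
ES_G = max(EF_C=5, EF_D=9, EF_E=17, EF_F=19) = 19; EF_G = 19+4 = 23
Expected project duration μ = 23 days. Critical path: B → F → G.

Backward pass:
LF_G = 23; LS_G = 23−4 = 19
LF_F = LS_G = 19; LS_F = 19−6 = 13
LF_E = LS_G = 19; LS_E = 19−4 = 15
LF_D = LS_G = 19; LS_D = 19−4 = 15
LF_C = min(LS_D=15, LS_E=15, LS_G=19) = 15; LS_C = 15−5 = 10
LF_B = min(LS_E=15, LS_F=13) = 13; LS_B = 13−13 = 0
LF_A = min(LS_D=15, LS_F=13) = 13; LS_A = 13−5 = 8
Slack_D = LS_D − ES_D = 15 − 5 = 10

10 days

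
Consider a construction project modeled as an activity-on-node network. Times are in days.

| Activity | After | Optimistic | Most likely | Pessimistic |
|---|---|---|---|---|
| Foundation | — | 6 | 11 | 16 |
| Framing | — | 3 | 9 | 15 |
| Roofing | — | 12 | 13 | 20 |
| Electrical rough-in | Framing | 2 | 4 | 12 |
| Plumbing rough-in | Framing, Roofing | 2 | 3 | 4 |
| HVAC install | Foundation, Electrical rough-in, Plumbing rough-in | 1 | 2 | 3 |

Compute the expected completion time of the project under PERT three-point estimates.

19 days

te_Foundation = (6 + 4·11 + 16)/6 = 66/6 = 11
te_Framing = (3 + 4·9 + 15)/6 = 54/6 = 9
te_Roofing = (12 + 4·13 + 20)/6 = 84/6 = 14
te_Electrical rough-in = (2 + 4·4 + 12)/6 = 30/6 = 5
te_Plumbing rough-in = (2 + 4·3 + 4)/6 = 18/6 = 3
te_HVAC install = (1 + 4·2 + 3)/6 = 12/6 = 2

Forward pass:
ES_Foundation = 0; EF_Foundation = 11
ES_Framing = 0; EF_Framing = 9
ES_Roofing = 0; EF_Roofing = 14
ES_Electrical rough-in = 9; EF_Electrical rough-in = 9+5 = 14
ES_Plumbing rough-in = max(EF_Framing=9, EF_Roofing=14) = 14; EF_Plumbing rough-in = 14+3 = 17
ES_HVAC install = max(EF_Foundation=11, EF_Electrical rough-in=14, EF_Plumbing rough-in=17) = 17; EF_HVAC install = 17+2 = 19
Expected project duration μ = 19 days. Critical path: Roofing → Plumbing rough-in → HVAC install.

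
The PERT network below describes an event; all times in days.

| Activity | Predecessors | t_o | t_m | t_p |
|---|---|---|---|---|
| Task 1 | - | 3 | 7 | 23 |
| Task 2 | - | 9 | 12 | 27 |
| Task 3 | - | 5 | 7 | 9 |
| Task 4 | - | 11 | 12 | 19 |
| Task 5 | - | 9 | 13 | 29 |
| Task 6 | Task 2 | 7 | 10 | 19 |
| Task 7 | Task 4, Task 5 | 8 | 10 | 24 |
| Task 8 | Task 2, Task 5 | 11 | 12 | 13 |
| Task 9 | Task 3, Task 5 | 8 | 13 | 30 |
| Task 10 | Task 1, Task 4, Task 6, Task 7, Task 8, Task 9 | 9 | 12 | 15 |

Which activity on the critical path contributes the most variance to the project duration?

Task 9

te_Task 1 = (3 + 4·7 + 23)/6 = 54/6 = 9; σ²_Task 1 = ((23−3)/6)² = 11.111
te_Task 2 = (9 + 4·12 + 27)/6 = 84/6 = 14; σ²_Task 2 = ((27−9)/6)² = 9.000
te_Task 3 = (5 + 4·7 + 9)/6 = 42/6 = 7; σ²_Task 3 = ((9−5)/6)² = 0.444
te_Task 4 = (11 + 4·12 + 19)/6 = 78/6 = 13; σ²_Task 4 = ((19−11)/6)² = 1.778
te_Task 5 = (9 + 4·13 + 29)/6 = 90/6 = 15; σ²_Task 5 = ((29−9)/6)² = 11.111
te_Task 6 = (7 + 4·10 + 19)/6 = 66/6 = 11; σ²_Task 6 = ((19−7)/6)² = 4.000
te_Task 7 = (8 + 4·10 + 24)/6 = 72/6 = 12; σ²_Task 7 = ((24−8)/6)² = 7.111
te_Task 8 = (11 + 4·12 + 13)/6 = 72/6 = 12; σ²_Task 8 = ((13−11)/6)² = 0.111
te_Task 9 = (8 + 4·13 + 30)/6 = 90/6 = 15; σ²_Task 9 = ((30−8)/6)² = 13.444
te_Task 10 = (9 + 4·12 + 15)/6 = 72/6 = 12; σ²_Task 10 = ((15−9)/6)² = 1.000

Forward pass:
ES_Task 1 = 0; EF_Task 1 = 9
ES_Task 2 = 0; EF_Task 2 = 14
ES_Task 3 = 0; EF_Task 3 = 7
ES_Task 4 = 0; EF_Task 4 = 13
ES_Task 5 = 0; EF_Task 5 = 15
ES_Task 6 = 14; EF_Task 6 = 14+11 = 25
ES_Task 7 = max(EF_Task 4=13, EF_Task 5=15) = 15; EF_Task 7 = 15+12 = 27
ES_Task 8 = max(EF_Task 2=14, EF_Task 5=15) = 15; EF_Task 8 = 15+12 = 27
ES_Task 9 = max(EF_Task 3=7, EF_Task 5=15) = 15; EF_Task 9 = 15+15 = 30
ES_Task 10 = max(EF_Task 1=9, EF_Task 4=13, EF_Task 6=25, EF_Task 7=27, EF_Task 8=27, EF_Task 9=30) = 30; EF_Task 10 = 30+12 = 42
Expected project duration μ = 42 days. Critical path: Task 5 → Task 9 → Task 10.

Variances on critical path: σ²_Task 5=11.111, σ²_Task 9=13.444, σ²_Task 10=1.000.
Largest is σ²_Task 9 = 13.444.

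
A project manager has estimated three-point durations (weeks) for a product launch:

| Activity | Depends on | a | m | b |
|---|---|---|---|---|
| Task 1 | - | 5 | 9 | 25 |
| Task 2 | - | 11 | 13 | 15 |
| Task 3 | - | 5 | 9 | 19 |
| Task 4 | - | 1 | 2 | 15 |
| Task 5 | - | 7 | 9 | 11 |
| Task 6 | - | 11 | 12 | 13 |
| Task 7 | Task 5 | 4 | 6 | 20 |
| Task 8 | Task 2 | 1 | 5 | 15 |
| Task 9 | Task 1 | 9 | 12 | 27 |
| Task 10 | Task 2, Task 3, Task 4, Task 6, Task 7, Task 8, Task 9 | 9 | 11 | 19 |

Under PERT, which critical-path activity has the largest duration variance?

te_Task 1 = (5 + 4·9 + 25)/6 = 66/6 = 11; σ²_Task 1 = ((25−5)/6)² = 11.111
te_Task 2 = (11 + 4·13 + 15)/6 = 78/6 = 13; σ²_Task 2 = ((15−11)/6)² = 0.444
te_Task 3 = (5 + 4·9 + 19)/6 = 60/6 = 10; σ²_Task 3 = ((19−5)/6)² = 5.444
te_Task 4 = (1 + 4·2 + 15)/6 = 24/6 = 4; σ²_Task 4 = ((15−1)/6)² = 5.444
te_Task 5 = (7 + 4·9 + 11)/6 = 54/6 = 9; σ²_Task 5 = ((11−7)/6)² = 0.444
te_Task 6 = (11 + 4·12 + 13)/6 = 72/6 = 12; σ²_Task 6 = ((13−11)/6)² = 0.111
te_Task 7 = (4 + 4·6 + 20)/6 = 48/6 = 8; σ²_Task 7 = ((20−4)/6)² = 7.111
te_Task 8 = (1 + 4·5 + 15)/6 = 36/6 = 6; σ²_Task 8 = ((15−1)/6)² = 5.444
te_Task 9 = (9 + 4·12 + 27)/6 = 84/6 = 14; σ²_Task 9 = ((27−9)/6)² = 9.000
te_Task 10 = (9 + 4·11 + 19)/6 = 72/6 = 12; σ²_Task 10 = ((19−9)/6)² = 2.778

Forward pass:
ES_Task 1 = 0; EF_Task 1 = 11
ES_Task 2 = 0; EF_Task 2 = 13
ES_Task 3 = 0; EF_Task 3 = 10
ES_Task 4 = 0; EF_Task 4 = 4
ES_Task 5 = 0; EF_Task 5 = 9
ES_Task 6 = 0; EF_Task 6 = 12
ES_Task 7 = 9; EF_Task 7 = 9+8 = 17
ES_Task 8 = 13; EF_Task 8 = 13+6 = 19
ES_Task 9 = 11; EF_Task 9 = 11+14 = 25
ES_Task 10 = max(EF_Task 2=13, EF_Task 3=10, EF_Task 4=4, EF_Task 6=12, EF_Task 7=17, EF_Task 8=19, EF_Task 9=25) = 25; EF_Task 10 = 25+12 = 37
Expected project duration μ = 37 weeks. Critical path: Task 1 → Task 9 → Task 10.

Variances on critical path: σ²_Task 1=11.111, σ²_Task 9=9.000, σ²_Task 10=2.778.
Largest is σ²_Task 1 = 11.111.

Task 1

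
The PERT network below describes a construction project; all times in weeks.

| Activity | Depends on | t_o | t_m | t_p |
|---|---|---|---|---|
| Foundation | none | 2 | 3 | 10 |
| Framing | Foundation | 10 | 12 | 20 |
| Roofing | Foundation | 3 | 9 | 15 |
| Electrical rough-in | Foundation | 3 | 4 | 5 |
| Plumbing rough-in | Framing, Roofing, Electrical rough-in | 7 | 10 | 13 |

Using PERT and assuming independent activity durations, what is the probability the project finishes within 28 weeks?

0.664

te_Foundation = (2 + 4·3 + 10)/6 = 24/6 = 4; σ²_Foundation = ((10−2)/6)² = 1.778
te_Framing = (10 + 4·12 + 20)/6 = 78/6 = 13; σ²_Framing = ((20−10)/6)² = 2.778
te_Roofing = (3 + 4·9 + 15)/6 = 54/6 = 9; σ²_Roofing = ((15−3)/6)² = 4.000
te_Electrical rough-in = (3 + 4·4 + 5)/6 = 24/6 = 4; σ²_Electrical rough-in = ((5−3)/6)² = 0.111
te_Plumbing rough-in = (7 + 4·10 + 13)/6 = 60/6 = 10; σ²_Plumbing rough-in = ((13−7)/6)² = 1.000

Forward pass:
ES_Foundation = 0; EF_Foundation = 4
ES_Framing = 4; EF_Framing = 4+13 = 17
ES_Roofing = 4; EF_Roofing = 4+9 = 13
ES_Electrical rough-in = 4; EF_Electrical rough-in = 4+4 = 8
ES_Plumbing rough-in = max(EF_Framing=17, EF_Roofing=13, EF_Electrical rough-in=8) = 17; EF_Plumbing rough-in = 17+10 = 27
Expected project duration μ = 27 weeks. Critical path: Foundation → Framing → Plumbing rough-in.

Variance along critical path = 1.778 + 2.778 + 1.000 = 5.556; σ = √5.556 = 2.357 weeks.
Z = (28 − 27) / 2.357 = 0.424
P(T ≤ 28) = Φ(0.424) ≈ 0.664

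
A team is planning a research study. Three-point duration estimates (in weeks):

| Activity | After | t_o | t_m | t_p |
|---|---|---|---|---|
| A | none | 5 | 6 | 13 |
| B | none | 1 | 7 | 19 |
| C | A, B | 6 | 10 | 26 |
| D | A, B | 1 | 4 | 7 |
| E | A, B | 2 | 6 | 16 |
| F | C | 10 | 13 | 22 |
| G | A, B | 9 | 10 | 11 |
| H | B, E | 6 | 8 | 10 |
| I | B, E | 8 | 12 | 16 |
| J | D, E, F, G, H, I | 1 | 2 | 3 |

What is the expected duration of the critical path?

36 weeks

te_A = (5 + 4·6 + 13)/6 = 42/6 = 7
te_B = (1 + 4·7 + 19)/6 = 48/6 = 8
te_C = (6 + 4·10 + 26)/6 = 72/6 = 12
te_D = (1 + 4·4 + 7)/6 = 24/6 = 4
te_E = (2 + 4·6 + 16)/6 = 42/6 = 7
te_F = (10 + 4·13 + 22)/6 = 84/6 = 14
te_G = (9 + 4·10 + 11)/6 = 60/6 = 10
te_H = (6 + 4·8 + 10)/6 = 48/6 = 8
te_I = (8 + 4·12 + 16)/6 = 72/6 = 12
te_J = (1 + 4·2 + 3)/6 = 12/6 = 2

Forward pass:
ES_A = 0; EF_A = 7
ES_B = 0; EF_B = 8
ES_C = max(EF_A=7, EF_B=8) = 8; EF_C = 8+12 = 20
ES_D = max(EF_A=7, EF_B=8) = 8; EF_D = 8+4 = 12
ES_E = max(EF_A=7, EF_B=8) = 8; EF_E = 8+7 = 15
ES_F = 20; EF_F = 20+14 = 34
ES_G = max(EF_A=7, EF_B=8) = 8; EF_G = 8+10 = 18
ES_H = max(EF_B=8, EF_E=15) = 15; EF_H = 15+8 = 23
ES_I = max(EF_B=8, EF_E=15) = 15; EF_I = 15+12 = 27
ES_J = max(EF_D=12, EF_E=15, EF_F=34, EF_G=18, EF_H=23, EF_I=27) = 34; EF_J = 34+2 = 36
Expected project duration μ = 36 weeks. Critical path: B → C → F → J.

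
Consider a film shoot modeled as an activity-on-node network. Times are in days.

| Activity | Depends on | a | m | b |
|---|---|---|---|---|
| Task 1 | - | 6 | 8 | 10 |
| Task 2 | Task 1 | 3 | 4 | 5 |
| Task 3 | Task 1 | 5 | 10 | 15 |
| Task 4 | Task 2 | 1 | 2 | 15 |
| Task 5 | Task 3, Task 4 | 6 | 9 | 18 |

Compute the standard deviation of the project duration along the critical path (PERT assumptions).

2.69 days

te_Task 1 = (6 + 4·8 + 10)/6 = 48/6 = 8; σ²_Task 1 = ((10−6)/6)² = 0.444
te_Task 2 = (3 + 4·4 + 5)/6 = 24/6 = 4; σ²_Task 2 = ((5−3)/6)² = 0.111
te_Task 3 = (5 + 4·10 + 15)/6 = 60/6 = 10; σ²_Task 3 = ((15−5)/6)² = 2.778
te_Task 4 = (1 + 4·2 + 15)/6 = 24/6 = 4; σ²_Task 4 = ((15−1)/6)² = 5.444
te_Task 5 = (6 + 4·9 + 18)/6 = 60/6 = 10; σ²_Task 5 = ((18−6)/6)² = 4.000

Forward pass:
ES_Task 1 = 0; EF_Task 1 = 8
ES_Task 2 = 8; EF_Task 2 = 8+4 = 12
ES_Task 3 = 8; EF_Task 3 = 8+10 = 18
ES_Task 4 = 12; EF_Task 4 = 12+4 = 16
ES_Task 5 = max(EF_Task 3=18, EF_Task 4=16) = 18; EF_Task 5 = 18+10 = 28
Expected project duration μ = 28 days. Critical path: Task 1 → Task 3 → Task 5.

Variance along critical path = 0.444 + 2.778 + 4.000 = 7.222
σ = √7.222 = 2.687 days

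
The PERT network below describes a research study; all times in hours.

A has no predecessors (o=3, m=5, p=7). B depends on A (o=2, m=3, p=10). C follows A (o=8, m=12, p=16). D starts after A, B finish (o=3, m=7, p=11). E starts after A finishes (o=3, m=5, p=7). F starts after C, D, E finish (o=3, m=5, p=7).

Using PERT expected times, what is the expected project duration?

22 hours

te_A = (3 + 4·5 + 7)/6 = 30/6 = 5
te_B = (2 + 4·3 + 10)/6 = 24/6 = 4
te_C = (8 + 4·12 + 16)/6 = 72/6 = 12
te_D = (3 + 4·7 + 11)/6 = 42/6 = 7
te_E = (3 + 4·5 + 7)/6 = 30/6 = 5
te_F = (3 + 4·5 + 7)/6 = 30/6 = 5

Forward pass:
ES_A = 0; EF_A = 5
ES_B = 5; EF_B = 5+4 = 9
ES_C = 5; EF_C = 5+12 = 17
ES_D = max(EF_A=5, EF_B=9) = 9; EF_D = 9+7 = 16
ES_E = 5; EF_E = 5+5 = 10
ES_F = max(EF_C=17, EF_D=16, EF_E=10) = 17; EF_F = 17+5 = 22
Expected project duration μ = 22 hours. Critical path: A → C → F.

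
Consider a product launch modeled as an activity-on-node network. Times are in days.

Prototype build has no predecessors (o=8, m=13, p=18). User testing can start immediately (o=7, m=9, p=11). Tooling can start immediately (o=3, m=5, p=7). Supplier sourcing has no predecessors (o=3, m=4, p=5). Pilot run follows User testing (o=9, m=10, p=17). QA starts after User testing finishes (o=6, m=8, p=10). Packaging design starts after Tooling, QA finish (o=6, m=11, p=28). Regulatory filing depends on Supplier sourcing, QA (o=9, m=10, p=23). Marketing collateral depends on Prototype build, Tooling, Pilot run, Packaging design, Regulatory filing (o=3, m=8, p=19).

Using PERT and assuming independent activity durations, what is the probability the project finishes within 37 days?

0.333

te_Prototype build = (8 + 4·13 + 18)/6 = 78/6 = 13; σ²_Prototype build = ((18−8)/6)² = 2.778
te_User testing = (7 + 4·9 + 11)/6 = 54/6 = 9; σ²_User testing = ((11−7)/6)² = 0.444
te_Tooling = (3 + 4·5 + 7)/6 = 30/6 = 5; σ²_Tooling = ((7−3)/6)² = 0.444
te_Supplier sourcing = (3 + 4·4 + 5)/6 = 24/6 = 4; σ²_Supplier sourcing = ((5−3)/6)² = 0.111
te_Pilot run = (9 + 4·10 + 17)/6 = 66/6 = 11; σ²_Pilot run = ((17−9)/6)² = 1.778
te_QA = (6 + 4·8 + 10)/6 = 48/6 = 8; σ²_QA = ((10−6)/6)² = 0.444
te_Packaging design = (6 + 4·11 + 28)/6 = 78/6 = 13; σ²_Packaging design = ((28−6)/6)² = 13.444
te_Regulatory filing = (9 + 4·10 + 23)/6 = 72/6 = 12; σ²_Regulatory filing = ((23−9)/6)² = 5.444
te_Marketing collateral = (3 + 4·8 + 19)/6 = 54/6 = 9; σ²_Marketing collateral = ((19−3)/6)² = 7.111

Forward pass:
ES_Prototype build = 0; EF_Prototype build = 13
ES_User testing = 0; EF_User testing = 9
ES_Tooling = 0; EF_Tooling = 5
ES_Supplier sourcing = 0; EF_Supplier sourcing = 4
ES_Pilot run = 9; EF_Pilot run = 9+11 = 20
ES_QA = 9; EF_QA = 9+8 = 17
ES_Packaging design = max(EF_Tooling=5, EF_QA=17) = 17; EF_Packaging design = 17+13 = 30
ES_Regulatory filing = max(EF_Supplier sourcing=4, EF_QA=17) = 17; EF_Regulatory filing = 17+12 = 29
ES_Marketing collateral = max(EF_Prototype build=13, EF_Tooling=5, EF_Pilot run=20, EF_Packaging design=30, EF_Regulatory filing=29) = 30; EF_Marketing collateral = 30+9 = 39
Expected project duration μ = 39 days. Critical path: User testing → QA → Packaging design → Marketing collateral.

Variance along critical path = 0.444 + 0.444 + 13.444 + 7.111 = 21.444; σ = √21.444 = 4.631 days.
Z = (37 − 39) / 4.631 = -0.432
P(T ≤ 37) = Φ(-0.432) ≈ 0.333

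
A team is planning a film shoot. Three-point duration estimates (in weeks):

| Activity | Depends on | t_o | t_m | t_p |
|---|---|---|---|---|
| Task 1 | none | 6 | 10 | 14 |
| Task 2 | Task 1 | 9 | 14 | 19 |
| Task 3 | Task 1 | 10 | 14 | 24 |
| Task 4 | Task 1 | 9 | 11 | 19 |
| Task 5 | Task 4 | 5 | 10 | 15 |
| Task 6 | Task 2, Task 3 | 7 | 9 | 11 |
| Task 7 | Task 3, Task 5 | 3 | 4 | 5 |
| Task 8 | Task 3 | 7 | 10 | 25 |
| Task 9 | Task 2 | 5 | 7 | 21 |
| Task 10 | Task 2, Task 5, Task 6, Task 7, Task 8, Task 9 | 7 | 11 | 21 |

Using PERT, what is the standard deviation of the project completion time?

4.65 weeks

te_Task 1 = (6 + 4·10 + 14)/6 = 60/6 = 10; σ²_Task 1 = ((14−6)/6)² = 1.778
te_Task 2 = (9 + 4·14 + 19)/6 = 84/6 = 14; σ²_Task 2 = ((19−9)/6)² = 2.778
te_Task 3 = (10 + 4·14 + 24)/6 = 90/6 = 15; σ²_Task 3 = ((24−10)/6)² = 5.444
te_Task 4 = (9 + 4·11 + 19)/6 = 72/6 = 12; σ²_Task 4 = ((19−9)/6)² = 2.778
te_Task 5 = (5 + 4·10 + 15)/6 = 60/6 = 10; σ²_Task 5 = ((15−5)/6)² = 2.778
te_Task 6 = (7 + 4·9 + 11)/6 = 54/6 = 9; σ²_Task 6 = ((11−7)/6)² = 0.444
te_Task 7 = (3 + 4·4 + 5)/6 = 24/6 = 4; σ²_Task 7 = ((5−3)/6)² = 0.111
te_Task 8 = (7 + 4·10 + 25)/6 = 72/6 = 12; σ²_Task 8 = ((25−7)/6)² = 9.000
te_Task 9 = (5 + 4·7 + 21)/6 = 54/6 = 9; σ²_Task 9 = ((21−5)/6)² = 7.111
te_Task 10 = (7 + 4·11 + 21)/6 = 72/6 = 12; σ²_Task 10 = ((21−7)/6)² = 5.444

Forward pass:
ES_Task 1 = 0; EF_Task 1 = 10
ES_Task 2 = 10; EF_Task 2 = 10+14 = 24
ES_Task 3 = 10; EF_Task 3 = 10+15 = 25
ES_Task 4 = 10; EF_Task 4 = 10+12 = 22
ES_Task 5 = 22; EF_Task 5 = 22+10 = 32
ES_Task 6 = max(EF_Task 2=24, EF_Task 3=25) = 25; EF_Task 6 = 25+9 = 34
ES_Task 7 = max(EF_Task 3=25, EF_Task 5=32) = 32; EF_Task 7 = 32+4 = 36
ES_Task 8 = 25; EF_Task 8 = 25+12 = 37
ES_Task 9 = 24; EF_Task 9 = 24+9 = 33
ES_Task 10 = max(EF_Task 2=24, EF_Task 5=32, EF_Task 6=34, EF_Task 7=36, EF_Task 8=37, EF_Task 9=33) = 37; EF_Task 10 = 37+12 = 49
Expected project duration μ = 49 weeks. Critical path: Task 1 → Task 3 → Task 8 → Task 10.

Variance along critical path = 1.778 + 5.444 + 9.000 + 5.444 = 21.667
σ = √21.667 = 4.655 weeks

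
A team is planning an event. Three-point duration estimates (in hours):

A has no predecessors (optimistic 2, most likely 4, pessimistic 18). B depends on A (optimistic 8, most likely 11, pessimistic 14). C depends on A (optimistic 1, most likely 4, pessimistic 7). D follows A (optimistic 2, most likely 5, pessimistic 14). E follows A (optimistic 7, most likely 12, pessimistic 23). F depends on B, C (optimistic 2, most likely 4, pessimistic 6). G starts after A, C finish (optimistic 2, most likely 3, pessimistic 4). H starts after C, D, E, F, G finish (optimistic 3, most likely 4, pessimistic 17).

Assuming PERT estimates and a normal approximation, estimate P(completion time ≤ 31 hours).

0.857

te_A = (2 + 4·4 + 18)/6 = 36/6 = 6; σ²_A = ((18−2)/6)² = 7.111
te_B = (8 + 4·11 + 14)/6 = 66/6 = 11; σ²_B = ((14−8)/6)² = 1.000
te_C = (1 + 4·4 + 7)/6 = 24/6 = 4; σ²_C = ((7−1)/6)² = 1.000
te_D = (2 + 4·5 + 14)/6 = 36/6 = 6; σ²_D = ((14−2)/6)² = 4.000
te_E = (7 + 4·12 + 23)/6 = 78/6 = 13; σ²_E = ((23−7)/6)² = 7.111
te_F = (2 + 4·4 + 6)/6 = 24/6 = 4; σ²_F = ((6−2)/6)² = 0.444
te_G = (2 + 4·3 + 4)/6 = 18/6 = 3; σ²_G = ((4−2)/6)² = 0.111
te_H = (3 + 4·4 + 17)/6 = 36/6 = 6; σ²_H = ((17−3)/6)² = 5.444

Forward pass:
ES_A = 0; EF_A = 6
ES_B = 6; EF_B = 6+11 = 17
ES_C = 6; EF_C = 6+4 = 10
ES_D = 6; EF_D = 6+6 = 12
ES_E = 6; EF_E = 6+13 = 19
ES_F = max(EF_B=17, EF_C=10) = 17; EF_F = 17+4 = 21
ES_G = max(EF_A=6, EF_C=10) = 10; EF_G = 10+3 = 13
ES_H = max(EF_C=10, EF_D=12, EF_E=19, EF_F=21, EF_G=13) = 21; EF_H = 21+6 = 27
Expected project duration μ = 27 hours. Critical path: A → B → F → H.

Variance along critical path = 7.111 + 1.000 + 0.444 + 5.444 = 14.000; σ = √14.000 = 3.742 hours.
Z = (31 − 27) / 3.742 = 1.069
P(T ≤ 31) = Φ(1.069) ≈ 0.857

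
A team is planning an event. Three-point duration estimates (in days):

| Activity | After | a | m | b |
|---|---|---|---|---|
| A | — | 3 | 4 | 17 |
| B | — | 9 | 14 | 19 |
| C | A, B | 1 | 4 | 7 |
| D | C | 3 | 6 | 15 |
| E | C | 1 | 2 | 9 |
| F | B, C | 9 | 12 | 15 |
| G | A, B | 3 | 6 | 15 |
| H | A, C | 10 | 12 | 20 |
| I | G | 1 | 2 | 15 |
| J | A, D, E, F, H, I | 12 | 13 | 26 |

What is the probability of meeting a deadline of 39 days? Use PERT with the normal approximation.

0.022

te_A = (3 + 4·4 + 17)/6 = 36/6 = 6; σ²_A = ((17−3)/6)² = 5.444
te_B = (9 + 4·14 + 19)/6 = 84/6 = 14; σ²_B = ((19−9)/6)² = 2.778
te_C = (1 + 4·4 + 7)/6 = 24/6 = 4; σ²_C = ((7−1)/6)² = 1.000
te_D = (3 + 4·6 + 15)/6 = 42/6 = 7; σ²_D = ((15−3)/6)² = 4.000
te_E = (1 + 4·2 + 9)/6 = 18/6 = 3; σ²_E = ((9−1)/6)² = 1.778
te_F = (9 + 4·12 + 15)/6 = 72/6 = 12; σ²_F = ((15−9)/6)² = 1.000
te_G = (3 + 4·6 + 15)/6 = 42/6 = 7; σ²_G = ((15−3)/6)² = 4.000
te_H = (10 + 4·12 + 20)/6 = 78/6 = 13; σ²_H = ((20−10)/6)² = 2.778
te_I = (1 + 4·2 + 15)/6 = 24/6 = 4; σ²_I = ((15−1)/6)² = 5.444
te_J = (12 + 4·13 + 26)/6 = 90/6 = 15; σ²_J = ((26−12)/6)² = 5.444

Forward pass:
ES_A = 0; EF_A = 6
ES_B = 0; EF_B = 14
ES_C = max(EF_A=6, EF_B=14) = 14; EF_C = 14+4 = 18
ES_D = 18; EF_D = 18+7 = 25
ES_E = 18; EF_E = 18+3 = 21
ES_F = max(EF_B=14, EF_C=18) = 18; EF_F = 18+12 = 30
ES_G = max(EF_A=6, EF_B=14) = 14; EF_G = 14+7 = 21
ES_H = max(EF_A=6, EF_C=18) = 18; EF_H = 18+13 = 31
ES_I = 21; EF_I = 21+4 = 25
ES_J = max(EF_A=6, EF_D=25, EF_E=21, EF_F=30, EF_H=31, EF_I=25) = 31; EF_J = 31+15 = 46
Expected project duration μ = 46 days. Critical path: B → C → H → J.

Variance along critical path = 2.778 + 1.000 + 2.778 + 5.444 = 12.000; σ = √12.000 = 3.464 days.
Z = (39 − 46) / 3.464 = -2.021
P(T ≤ 39) = Φ(-2.021) ≈ 0.022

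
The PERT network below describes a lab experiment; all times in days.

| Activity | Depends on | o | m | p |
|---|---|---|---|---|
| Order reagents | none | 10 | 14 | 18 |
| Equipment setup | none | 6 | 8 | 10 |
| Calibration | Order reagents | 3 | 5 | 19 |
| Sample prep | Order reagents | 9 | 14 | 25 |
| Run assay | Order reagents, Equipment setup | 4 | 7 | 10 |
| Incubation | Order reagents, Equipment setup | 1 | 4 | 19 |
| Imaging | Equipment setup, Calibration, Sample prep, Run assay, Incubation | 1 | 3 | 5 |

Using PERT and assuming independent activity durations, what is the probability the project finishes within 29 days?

0.163

te_Order reagents = (10 + 4·14 + 18)/6 = 84/6 = 14; σ²_Order reagents = ((18−10)/6)² = 1.778
te_Equipment setup = (6 + 4·8 + 10)/6 = 48/6 = 8; σ²_Equipment setup = ((10−6)/6)² = 0.444
te_Calibration = (3 + 4·5 + 19)/6 = 42/6 = 7; σ²_Calibration = ((19−3)/6)² = 7.111
te_Sample prep = (9 + 4·14 + 25)/6 = 90/6 = 15; σ²_Sample prep = ((25−9)/6)² = 7.111
te_Run assay = (4 + 4·7 + 10)/6 = 42/6 = 7; σ²_Run assay = ((10−4)/6)² = 1.000
te_Incubation = (1 + 4·4 + 19)/6 = 36/6 = 6; σ²_Incubation = ((19−1)/6)² = 9.000
te_Imaging = (1 + 4·3 + 5)/6 = 18/6 = 3; σ²_Imaging = ((5−1)/6)² = 0.444

Forward pass:
ES_Order reagents = 0; EF_Order reagents = 14
ES_Equipment setup = 0; EF_Equipment setup = 8
ES_Calibration = 14; EF_Calibration = 14+7 = 21
ES_Sample prep = 14; EF_Sample prep = 14+15 = 29
ES_Run assay = max(EF_Order reagents=14, EF_Equipment setup=8) = 14; EF_Run assay = 14+7 = 21
ES_Incubation = max(EF_Order reagents=14, EF_Equipment setup=8) = 14; EF_Incubation = 14+6 = 20
ES_Imaging = max(EF_Equipment setup=8, EF_Calibration=21, EF_Sample prep=29, EF_Run assay=21, EF_Incubation=20) = 29; EF_Imaging = 29+3 = 32
Expected project duration μ = 32 days. Critical path: Order reagents → Sample prep → Imaging.

Variance along critical path = 1.778 + 7.111 + 0.444 = 9.333; σ = √9.333 = 3.055 days.
Z = (29 − 32) / 3.055 = -0.982
P(T ≤ 29) = Φ(-0.982) ≈ 0.163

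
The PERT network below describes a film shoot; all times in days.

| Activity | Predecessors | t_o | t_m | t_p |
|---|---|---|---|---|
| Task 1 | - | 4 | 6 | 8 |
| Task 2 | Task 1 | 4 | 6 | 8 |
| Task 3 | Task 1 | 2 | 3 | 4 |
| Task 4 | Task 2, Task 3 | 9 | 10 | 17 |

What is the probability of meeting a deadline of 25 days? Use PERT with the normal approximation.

0.890

te_Task 1 = (4 + 4·6 + 8)/6 = 36/6 = 6; σ²_Task 1 = ((8−4)/6)² = 0.444
te_Task 2 = (4 + 4·6 + 8)/6 = 36/6 = 6; σ²_Task 2 = ((8−4)/6)² = 0.444
te_Task 3 = (2 + 4·3 + 4)/6 = 18/6 = 3; σ²_Task 3 = ((4−2)/6)² = 0.111
te_Task 4 = (9 + 4·10 + 17)/6 = 66/6 = 11; σ²_Task 4 = ((17−9)/6)² = 1.778

Forward pass:
ES_Task 1 = 0; EF_Task 1 = 6
ES_Task 2 = 6; EF_Task 2 = 6+6 = 12
ES_Task 3 = 6; EF_Task 3 = 6+3 = 9
ES_Task 4 = max(EF_Task 2=12, EF_Task 3=9) = 12; EF_Task 4 = 12+11 = 23
Expected project duration μ = 23 days. Critical path: Task 1 → Task 2 → Task 4.

Variance along critical path = 0.444 + 0.444 + 1.778 = 2.667; σ = √2.667 = 1.633 days.
Z = (25 − 23) / 1.633 = 1.225
P(T ≤ 25) = Φ(1.225) ≈ 0.890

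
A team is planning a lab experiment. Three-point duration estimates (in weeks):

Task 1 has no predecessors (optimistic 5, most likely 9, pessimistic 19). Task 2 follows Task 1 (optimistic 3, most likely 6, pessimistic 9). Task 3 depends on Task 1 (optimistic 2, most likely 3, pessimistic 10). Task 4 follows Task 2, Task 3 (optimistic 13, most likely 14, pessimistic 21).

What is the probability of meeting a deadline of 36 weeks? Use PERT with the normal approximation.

te_Task 1 = (5 + 4·9 + 19)/6 = 60/6 = 10; σ²_Task 1 = ((19−5)/6)² = 5.444
te_Task 2 = (3 + 4·6 + 9)/6 = 36/6 = 6; σ²_Task 2 = ((9−3)/6)² = 1.000
te_Task 3 = (2 + 4·3 + 10)/6 = 24/6 = 4; σ²_Task 3 = ((10−2)/6)² = 1.778
te_Task 4 = (13 + 4·14 + 21)/6 = 90/6 = 15; σ²_Task 4 = ((21−13)/6)² = 1.778

Forward pass:
ES_Task 1 = 0; EF_Task 1 = 10
ES_Task 2 = 10; EF_Task 2 = 10+6 = 16
ES_Task 3 = 10; EF_Task 3 = 10+4 = 14
ES_Task 4 = max(EF_Task 2=16, EF_Task 3=14) = 16; EF_Task 4 = 16+15 = 31
Expected project duration μ = 31 weeks. Critical path: Task 1 → Task 2 → Task 4.

Variance along critical path = 5.444 + 1.000 + 1.778 = 8.222; σ = √8.222 = 2.867 weeks.
Z = (36 − 31) / 2.867 = 1.744
P(T ≤ 36) = Φ(1.744) ≈ 0.959

0.959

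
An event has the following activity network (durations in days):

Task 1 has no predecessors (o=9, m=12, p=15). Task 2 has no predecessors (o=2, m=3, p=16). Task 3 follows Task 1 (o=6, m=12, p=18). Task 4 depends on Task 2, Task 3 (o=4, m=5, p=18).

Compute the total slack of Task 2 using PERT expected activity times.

te_Task 1 = (9 + 4·12 + 15)/6 = 72/6 = 12
te_Task 2 = (2 + 4·3 + 16)/6 = 30/6 = 5
te_Task 3 = (6 + 4·12 + 18)/6 = 72/6 = 12
te_Task 4 = (4 + 4·5 + 18)/6 = 42/6 = 7

Forward pass:
ES_Task 1 = 0; EF_Task 1 = 12
ES_Task 2 = 0; EF_Task 2 = 5
ES_Task 3 = 12; EF_Task 3 = 12+12 = 24
ES_Task 4 = max(EF_Task 2=5, EF_Task 3=24) = 24; EF_Task 4 = 24+7 = 31
Expected project duration μ = 31 days. Critical path: Task 1 → Task 3 → Task 4.

Backward pass:
LF_Task 4 = 31; LS_Task 4 = 31−7 = 24
LF_Task 3 = LS_Task 4 = 24; LS_Task 3 = 24−12 = 12
LF_Task 2 = LS_Task 4 = 24; LS_Task 2 = 24−5 = 19
LF_Task 1 = LS_Task 3 = 12; LS_Task 1 = 12−12 = 0
Slack_Task 2 = LS_Task 2 − ES_Task 2 = 19 − 0 = 19

19 days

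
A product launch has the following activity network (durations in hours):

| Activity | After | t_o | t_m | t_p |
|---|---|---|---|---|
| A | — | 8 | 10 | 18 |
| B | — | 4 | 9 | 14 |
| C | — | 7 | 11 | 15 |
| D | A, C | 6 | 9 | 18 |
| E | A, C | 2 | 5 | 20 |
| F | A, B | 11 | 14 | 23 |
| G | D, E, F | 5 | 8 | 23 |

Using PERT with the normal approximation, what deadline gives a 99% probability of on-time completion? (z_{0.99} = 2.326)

45.2 hours

te_A = (8 + 4·10 + 18)/6 = 66/6 = 11; σ²_A = ((18−8)/6)² = 2.778
te_B = (4 + 4·9 + 14)/6 = 54/6 = 9; σ²_B = ((14−4)/6)² = 2.778
te_C = (7 + 4·11 + 15)/6 = 66/6 = 11; σ²_C = ((15−7)/6)² = 1.778
te_D = (6 + 4·9 + 18)/6 = 60/6 = 10; σ²_D = ((18−6)/6)² = 4.000
te_E = (2 + 4·5 + 20)/6 = 42/6 = 7; σ²_E = ((20−2)/6)² = 9.000
te_F = (11 + 4·14 + 23)/6 = 90/6 = 15; σ²_F = ((23−11)/6)² = 4.000
te_G = (5 + 4·8 + 23)/6 = 60/6 = 10; σ²_G = ((23−5)/6)² = 9.000

Forward pass:
ES_A = 0; EF_A = 11
ES_B = 0; EF_B = 9
ES_C = 0; EF_C = 11
ES_D = max(EF_A=11, EF_C=11) = 11; EF_D = 11+10 = 21
ES_E = max(EF_A=11, EF_C=11) = 11; EF_E = 11+7 = 18
ES_F = max(EF_A=11, EF_B=9) = 11; EF_F = 11+15 = 26
ES_G = max(EF_D=21, EF_E=18, EF_F=26) = 26; EF_G = 26+10 = 36
Expected project duration μ = 36 hours. Critical path: A → F → G.

Variance along critical path = 2.778 + 4.000 + 9.000 = 15.778; σ = 3.972 hours.
D = μ + z·σ = 36 + 2.326·3.972 = 45.2 hours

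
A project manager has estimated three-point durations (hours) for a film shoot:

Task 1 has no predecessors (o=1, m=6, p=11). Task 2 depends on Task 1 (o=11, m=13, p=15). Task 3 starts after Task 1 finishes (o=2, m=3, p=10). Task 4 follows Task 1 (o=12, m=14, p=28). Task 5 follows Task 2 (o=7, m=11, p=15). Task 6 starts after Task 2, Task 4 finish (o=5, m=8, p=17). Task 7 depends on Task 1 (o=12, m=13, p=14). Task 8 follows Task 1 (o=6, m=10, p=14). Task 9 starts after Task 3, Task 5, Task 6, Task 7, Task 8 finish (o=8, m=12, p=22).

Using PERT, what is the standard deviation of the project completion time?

te_Task 1 = (1 + 4·6 + 11)/6 = 36/6 = 6; σ²_Task 1 = ((11−1)/6)² = 2.778
te_Task 2 = (11 + 4·13 + 15)/6 = 78/6 = 13; σ²_Task 2 = ((15−11)/6)² = 0.444
te_Task 3 = (2 + 4·3 + 10)/6 = 24/6 = 4; σ²_Task 3 = ((10−2)/6)² = 1.778
te_Task 4 = (12 + 4·14 + 28)/6 = 96/6 = 16; σ²_Task 4 = ((28−12)/6)² = 7.111
te_Task 5 = (7 + 4·11 + 15)/6 = 66/6 = 11; σ²_Task 5 = ((15−7)/6)² = 1.778
te_Task 6 = (5 + 4·8 + 17)/6 = 54/6 = 9; σ²_Task 6 = ((17−5)/6)² = 4.000
te_Task 7 = (12 + 4·13 + 14)/6 = 78/6 = 13; σ²_Task 7 = ((14−12)/6)² = 0.111
te_Task 8 = (6 + 4·10 + 14)/6 = 60/6 = 10; σ²_Task 8 = ((14−6)/6)² = 1.778
te_Task 9 = (8 + 4·12 + 22)/6 = 78/6 = 13; σ²_Task 9 = ((22−8)/6)² = 5.444

Forward pass:
ES_Task 1 = 0; EF_Task 1 = 6
ES_Task 2 = 6; EF_Task 2 = 6+13 = 19
ES_Task 3 = 6; EF_Task 3 = 6+4 = 10
ES_Task 4 = 6; EF_Task 4 = 6+16 = 22
ES_Task 5 = 19; EF_Task 5 = 19+11 = 30
ES_Task 6 = max(EF_Task 2=19, EF_Task 4=22) = 22; EF_Task 6 = 22+9 = 31
ES_Task 7 = 6; EF_Task 7 = 6+13 = 19
ES_Task 8 = 6; EF_Task 8 = 6+10 = 16
ES_Task 9 = max(EF_Task 3=10, EF_Task 5=30, EF_Task 6=31, EF_Task 7=19, EF_Task 8=16) = 31; EF_Task 9 = 31+13 = 44
Expected project duration μ = 44 hours. Critical path: Task 1 → Task 4 → Task 6 → Task 9.

Variance along critical path = 2.778 + 7.111 + 4.000 + 5.444 = 19.333
σ = √19.333 = 4.397 hours

4.40 hours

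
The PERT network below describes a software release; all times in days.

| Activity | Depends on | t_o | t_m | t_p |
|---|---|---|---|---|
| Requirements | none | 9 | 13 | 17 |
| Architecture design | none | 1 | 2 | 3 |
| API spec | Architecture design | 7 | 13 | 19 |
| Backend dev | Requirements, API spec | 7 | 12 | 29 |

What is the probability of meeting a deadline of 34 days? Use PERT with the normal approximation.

te_Requirements = (9 + 4·13 + 17)/6 = 78/6 = 13; σ²_Requirements = ((17−9)/6)² = 1.778
te_Architecture design = (1 + 4·2 + 3)/6 = 12/6 = 2; σ²_Architecture design = ((3−1)/6)² = 0.111
te_API spec = (7 + 4·13 + 19)/6 = 78/6 = 13; σ²_API spec = ((19−7)/6)² = 4.000
te_Backend dev = (7 + 4·12 + 29)/6 = 84/6 = 14; σ²_Backend dev = ((29−7)/6)² = 13.444

Forward pass:
ES_Requirements = 0; EF_Requirements = 13
ES_Architecture design = 0; EF_Architecture design = 2
ES_API spec = 2; EF_API spec = 2+13 = 15
ES_Backend dev = max(EF_Requirements=13, EF_API spec=15) = 15; EF_Backend dev = 15+14 = 29
Expected project duration μ = 29 days. Critical path: Architecture design → API spec → Backend dev.

Variance along critical path = 0.111 + 4.000 + 13.444 = 17.556; σ = √17.556 = 4.190 days.
Z = (34 − 29) / 4.190 = 1.193
P(T ≤ 34) = Φ(1.193) ≈ 0.884

0.884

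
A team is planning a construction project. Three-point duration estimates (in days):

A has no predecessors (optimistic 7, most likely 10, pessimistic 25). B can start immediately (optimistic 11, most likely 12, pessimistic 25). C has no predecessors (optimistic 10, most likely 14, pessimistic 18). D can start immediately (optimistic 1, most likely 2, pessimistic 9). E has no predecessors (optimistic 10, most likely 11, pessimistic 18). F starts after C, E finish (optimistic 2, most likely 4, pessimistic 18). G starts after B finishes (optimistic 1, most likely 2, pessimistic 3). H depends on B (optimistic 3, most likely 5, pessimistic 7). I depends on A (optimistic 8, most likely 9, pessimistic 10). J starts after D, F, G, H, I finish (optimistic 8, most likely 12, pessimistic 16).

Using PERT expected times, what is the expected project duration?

33 days

te_A = (7 + 4·10 + 25)/6 = 72/6 = 12
te_B = (11 + 4·12 + 25)/6 = 84/6 = 14
te_C = (10 + 4·14 + 18)/6 = 84/6 = 14
te_D = (1 + 4·2 + 9)/6 = 18/6 = 3
te_E = (10 + 4·11 + 18)/6 = 72/6 = 12
te_F = (2 + 4·4 + 18)/6 = 36/6 = 6
te_G = (1 + 4·2 + 3)/6 = 12/6 = 2
te_H = (3 + 4·5 + 7)/6 = 30/6 = 5
te_I = (8 + 4·9 + 10)/6 = 54/6 = 9
te_J = (8 + 4·12 + 16)/6 = 72/6 = 12

Forward pass:
ES_A = 0; EF_A = 12
ES_B = 0; EF_B = 14
ES_C = 0; EF_C = 14
ES_D = 0; EF_D = 3
ES_E = 0; EF_E = 12
ES_F = max(EF_C=14, EF_E=12) = 14; EF_F = 14+6 = 20
ES_G = 14; EF_G = 14+2 = 16
ES_H = 14; EF_H = 14+5 = 19
ES_I = 12; EF_I = 12+9 = 21
ES_J = max(EF_D=3, EF_F=20, EF_G=16, EF_H=19, EF_I=21) = 21; EF_J = 21+12 = 33
Expected project duration μ = 33 days. Critical path: A → I → J.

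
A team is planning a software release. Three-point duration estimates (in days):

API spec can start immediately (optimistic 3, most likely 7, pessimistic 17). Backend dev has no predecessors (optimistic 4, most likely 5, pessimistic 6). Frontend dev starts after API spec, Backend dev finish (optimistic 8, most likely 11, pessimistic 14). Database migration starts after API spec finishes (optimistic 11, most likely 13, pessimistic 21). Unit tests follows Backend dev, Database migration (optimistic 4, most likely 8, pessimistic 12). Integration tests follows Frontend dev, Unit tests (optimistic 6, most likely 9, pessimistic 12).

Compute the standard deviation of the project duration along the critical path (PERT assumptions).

3.32 days

te_API spec = (3 + 4·7 + 17)/6 = 48/6 = 8; σ²_API spec = ((17−3)/6)² = 5.444
te_Backend dev = (4 + 4·5 + 6)/6 = 30/6 = 5; σ²_Backend dev = ((6−4)/6)² = 0.111
te_Frontend dev = (8 + 4·11 + 14)/6 = 66/6 = 11; σ²_Frontend dev = ((14−8)/6)² = 1.000
te_Database migration = (11 + 4·13 + 21)/6 = 84/6 = 14; σ²_Database migration = ((21−11)/6)² = 2.778
te_Unit tests = (4 + 4·8 + 12)/6 = 48/6 = 8; σ²_Unit tests = ((12−4)/6)² = 1.778
te_Integration tests = (6 + 4·9 + 12)/6 = 54/6 = 9; σ²_Integration tests = ((12−6)/6)² = 1.000

Forward pass:
ES_API spec = 0; EF_API spec = 8
ES_Backend dev = 0; EF_Backend dev = 5
ES_Frontend dev = max(EF_API spec=8, EF_Backend dev=5) = 8; EF_Frontend dev = 8+11 = 19
ES_Database migration = 8; EF_Database migration = 8+14 = 22
ES_Unit tests = max(EF_Backend dev=5, EF_Database migration=22) = 22; EF_Unit tests = 22+8 = 30
ES_Integration tests = max(EF_Frontend dev=19, EF_Unit tests=30) = 30; EF_Integration tests = 30+9 = 39
Expected project duration μ = 39 days. Critical path: API spec → Database migration → Unit tests → Integration tests.

Variance along critical path = 5.444 + 2.778 + 1.778 + 1.000 = 11.000
σ = √11.000 = 3.317 days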